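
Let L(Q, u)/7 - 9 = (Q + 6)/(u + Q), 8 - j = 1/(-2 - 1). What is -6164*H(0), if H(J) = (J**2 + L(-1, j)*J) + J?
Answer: 0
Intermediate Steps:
j = 25/3 (j = 8 - 1/(-2 - 1) = 8 - 1/(-3) = 8 - 1*(-1/3) = 8 + 1/3 = 25/3 ≈ 8.3333)
L(Q, u) = 63 + 7*(6 + Q)/(Q + u) (L(Q, u) = 63 + 7*((Q + 6)/(u + Q)) = 63 + 7*((6 + Q)/(Q + u)) = 63 + 7*(6 + Q)/(Q + u))
H(J) = J**2 + 1513*J/22 (H(J) = (J**2 + (7*(6 + 9*(25/3) + 10*(-1))/(-1 + 25/3))*J) + J = (J**2 + (7*(6 + 75 - 10)/(22/3))*J) + J = (J**2 + (7*(3/22)*71)*J) + J = (J**2 + 1491*J/22) + J = J**2 + 1513*J/22)
-6164*H(0) = -3082*0*(1513 + 22*0)/11 = -3082*0*(1513 + 0)/11 = -3082*0*1513/11 = -6164*0 = 0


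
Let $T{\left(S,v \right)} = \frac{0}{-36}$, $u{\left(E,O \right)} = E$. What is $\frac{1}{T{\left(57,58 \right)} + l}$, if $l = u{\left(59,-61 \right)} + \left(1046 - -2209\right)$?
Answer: $\frac{1}{3314} \approx 0.00030175$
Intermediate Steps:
$T{\left(S,v \right)} = 0$ ($T{\left(S,v \right)} = 0 \left(- \frac{1}{36}\right) = 0$)
$l = 3314$ ($l = 59 + \left(1046 - -2209\right) = 59 + \left(1046 + 2209\right) = 59 + 3255 = 3314$)
$\frac{1}{T{\left(57,58 \right)} + l} = \frac{1}{0 + 3314} = \frac{1}{3314}$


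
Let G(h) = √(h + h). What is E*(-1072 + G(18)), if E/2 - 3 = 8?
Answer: -23452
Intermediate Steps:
E = 22 (E = 6 + 2*8 = 6 + 16 = 22)
G(h) = √2*√h (G(h) = √(2*h) = √2*√h)
E*(-1072 + G(18)) = 22*(-1072 + √2*√18) = 22*(-1072 + √2*(3*√2)) = 22*(-1072 + 6) = 22*(-1066) = -23452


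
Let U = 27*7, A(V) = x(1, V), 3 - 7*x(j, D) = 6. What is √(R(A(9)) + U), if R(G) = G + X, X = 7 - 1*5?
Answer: √9338/7 ≈ 13.805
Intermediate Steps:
x(j, D) = -3/7 (x(j, D) = 3/7 - ⅐*6 = 3/7 - 6/7 = -3/7)
A(V) = -3/7
X = 2 (X = 7 - 5 = 2)
R(G) = 2 + G (R(G) = G + 2 = 2 + G)
U = 189
√(R(A(9)) + U) = √((2 - 3/7) + 189) = √(11/7 + 189) = √(1334/7) = √9338/7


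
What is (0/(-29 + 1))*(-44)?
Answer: 0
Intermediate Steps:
(0/(-29 + 1))*(-44) = (0/(-28))*(-44) = (0*(-1/28))*(-44) = 0*(-44) = 0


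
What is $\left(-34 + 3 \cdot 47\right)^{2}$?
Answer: $11449$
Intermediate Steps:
$\left(-34 + 3 \cdot 47\right)^{2} = \left(-34 + 141\right)^{2} = 107^{2} = 11449$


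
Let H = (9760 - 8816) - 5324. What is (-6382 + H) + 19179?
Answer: 8417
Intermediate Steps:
H = -4380 (H = 944 - 5324 = -4380)
(-6382 + H) + 19179 = (-6382 - 4380) + 19179 = -10762 + 19179 = 8417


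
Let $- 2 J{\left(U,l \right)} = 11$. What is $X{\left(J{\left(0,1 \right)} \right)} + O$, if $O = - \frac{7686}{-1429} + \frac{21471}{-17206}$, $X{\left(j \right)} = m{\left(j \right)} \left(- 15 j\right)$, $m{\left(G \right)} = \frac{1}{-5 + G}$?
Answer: $- \frac{91623253}{24587374} \approx -3.7264$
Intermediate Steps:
$J{\left(U,l \right)} = - \frac{11}{2}$ ($J{\left(U,l \right)} = \left(- \frac{1}{2}\right) 11 = - \frac{11}{2}$)
$X{\left(j \right)} = - \frac{15 j}{-5 + j}$ ($X{\left(j \right)} = \frac{\left(-15\right) j}{-5 + j} = - \frac{15 j}{-5 + j}$)
$O = \frac{101563257}{24587374}$ ($O = \left(-7686\right) \left(- \frac{1}{1429}\right) + 21471 \left(- \frac{1}{17206}\right) = \frac{7686}{1429} - \frac{21471}{17206} = \frac{101563257}{24587374} \approx 4.1307$)
$X{\left(J{\left(0,1 \right)} \right)} + O = \left(-15\right) \left(- \frac{11}{2}\right) \frac{1}{-5 - \frac{11}{2}} + \frac{101563257}{24587374} = \left(-15\right) \left(- \frac{11}{2}\right) \frac{1}{- \frac{21}{2}} + \frac{101563257}{24587374} = \left(-15\right) \left(- \frac{11}{2}\right) \left(- \frac{2}{21}\right) + \frac{101563257}{24587374} = - \frac{55}{7} + \frac{101563257}{24587374} = - \frac{91623253}{24587374}$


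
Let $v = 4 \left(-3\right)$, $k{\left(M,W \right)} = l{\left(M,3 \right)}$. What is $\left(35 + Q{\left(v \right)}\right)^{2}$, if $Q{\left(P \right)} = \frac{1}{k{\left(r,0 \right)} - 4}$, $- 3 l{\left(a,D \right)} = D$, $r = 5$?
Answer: $\frac{30276}{25} \approx 1211.0$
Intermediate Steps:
$l{\left(a,D \right)} = - \frac{D}{3}$
$k{\left(M,W \right)} = -1$ ($k{\left(M,W \right)} = \left(- \frac{1}{3}\right) 3 = -1$)
$v = -12$
$Q{\left(P \right)} = - \frac{1}{5}$ ($Q{\left(P \right)} = \frac{1}{-1 - 4} = \frac{1}{-5} = - \frac{1}{5}$)
$\left(35 + Q{\left(v \right)}\right)^{2} = \left(35 - \frac{1}{5}\right)^{2} = \left(\frac{174}{5}\right)^{2} = \frac{30276}{25}$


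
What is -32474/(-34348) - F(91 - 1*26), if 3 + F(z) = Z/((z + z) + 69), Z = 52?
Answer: 12590993/3417626 ≈ 3.6841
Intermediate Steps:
F(z) = -3 + 52/(69 + 2*z) (F(z) = -3 + 52/((z + z) + 69) = -3 + 52/(2*z + 69) = -3 + 52/(69 + 2*z))
-32474/(-34348) - F(91 - 1*26) = -32474/(-34348) - (-155 - 6*(91 - 1*26))/(69 + 2*(91 - 1*26)) = -32474*(-1/34348) - (-155 - 6*(91 - 26))/(69 + 2*(91 - 26)) = 16237/17174 - (-155 - 6*65)/(69 + 2*65) = 16237/17174 - (-155 - 390)/(69 + 130) = 16237/17174 - (-545)/199 = 16237/17174 - 1*(-545/199) = 16237/17174 + 545/199 = 12590993/3417626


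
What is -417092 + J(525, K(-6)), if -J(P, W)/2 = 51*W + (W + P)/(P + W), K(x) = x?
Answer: -416482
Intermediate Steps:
J(P, W) = -2 - 102*W (J(P, W) = -2*(51*W + (W + P)/(P + W)) = -2*(51*W + (P + W)/(P + W)) = -2*(51*W + 1) = -2*(1 + 51*W) = -2 - 102*W)
-417092 + J(525, K(-6)) = -417092 + (-2 - 102*(-6)) = -417092 + (-2 + 612) = -417092 + 610 = -416482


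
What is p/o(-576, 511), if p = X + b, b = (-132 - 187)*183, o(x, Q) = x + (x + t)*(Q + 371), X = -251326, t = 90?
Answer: 309703/429228 ≈ 0.72153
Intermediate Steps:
o(x, Q) = x + (90 + x)*(371 + Q) (o(x, Q) = x + (x + 90)*(Q + 371) = x + (90 + x)*(371 + Q))
b = -58377 (b = -319*183 = -58377)
p = -309703 (p = -251326 - 58377 = -309703)
p/o(-576, 511) = -309703/(33390 + 90*511 + 372*(-576) + 511*(-576)) = -309703/(33390 + 45990 - 214272 - 294336) = -309703/(-429228) = -309703*(-1/429228) = 309703/429228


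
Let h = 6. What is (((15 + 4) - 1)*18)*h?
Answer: 1944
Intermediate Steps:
(((15 + 4) - 1)*18)*h = (((15 + 4) - 1)*18)*6 = ((19 - 1)*18)*6 = (18*18)*6 = 324*6 = 1944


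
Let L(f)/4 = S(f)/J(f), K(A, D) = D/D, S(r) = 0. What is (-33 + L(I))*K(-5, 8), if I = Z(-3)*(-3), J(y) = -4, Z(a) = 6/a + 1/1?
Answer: -33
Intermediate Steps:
Z(a) = 1 + 6/a (Z(a) = 6/a + 1*1 = 6/a + 1 = 1 + 6/a)
I = 3 (I = ((6 - 3)/(-3))*(-3) = -1/3*3*(-3) = -1*(-3) = 3)
K(A, D) = 1
L(f) = 0 (L(f) = 4*(0/(-4)) = 4*(0*(-1/4)) = 4*0 = 0)
(-33 + L(I))*K(-5, 8) = (-33 + 0)*1 = -33*1 = -33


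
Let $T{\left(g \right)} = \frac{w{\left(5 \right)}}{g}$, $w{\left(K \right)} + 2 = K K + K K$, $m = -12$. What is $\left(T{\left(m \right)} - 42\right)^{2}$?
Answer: $2116$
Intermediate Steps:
$w{\left(K \right)} = -2 + 2 K^{2}$ ($w{\left(K \right)} = -2 + \left(K K + K K\right) = -2 + \left(K^{2} + K^{2}\right) = -2 + 2 K^{2}$)
$T{\left(g \right)} = \frac{48}{g}$ ($T{\left(g \right)} = \frac{-2 + 2 \cdot 5^{2}}{g} = \frac{-2 + 2 \cdot 25}{g} = \frac{-2 + 50}{g} = \frac{48}{g}$)
$\left(T{\left(m \right)} - 42\right)^{2} = \left(\frac{48}{-12} - 42\right)^{2} = \left(48 \left(- \frac{1}{12}\right) - 42\right)^{2} = \left(-4 - 42\right)^{2} = \left(-46\right)^{2} = 2116$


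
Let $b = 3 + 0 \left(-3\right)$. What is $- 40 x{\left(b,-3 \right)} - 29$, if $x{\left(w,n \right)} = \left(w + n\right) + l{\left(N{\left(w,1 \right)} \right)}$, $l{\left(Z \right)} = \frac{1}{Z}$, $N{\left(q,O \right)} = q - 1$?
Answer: $-49$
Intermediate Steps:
$N{\left(q,O \right)} = -1 + q$
$b = 3$ ($b = 3 + 0 = 3$)
$x{\left(w,n \right)} = n + w + \frac{1}{-1 + w}$ ($x{\left(w,n \right)} = \left(w + n\right) + \frac{1}{-1 + w} = \left(n + w\right) + \frac{1}{-1 + w} = n + w + \frac{1}{-1 + w}$)
$- 40 x{\left(b,-3 \right)} - 29 = - 40 \frac{1 + \left(-1 + 3\right) \left(-3 + 3\right)}{-1 + 3} - 29 = - 40 \frac{1 + 2 \cdot 0}{2} - 29 = - 40 \frac{1 + 0}{2} - 29 = - 40 \cdot \frac{1}{2} \cdot 1 - 29 = \left(-40\right) \frac{1}{2} - 29 = -20 - 29 = -49$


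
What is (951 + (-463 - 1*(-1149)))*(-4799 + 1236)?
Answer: -5832631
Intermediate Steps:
(951 + (-463 - 1*(-1149)))*(-4799 + 1236) = (951 + (-463 + 1149))*(-3563) = (951 + 686)*(-3563) = 1637*(-3563) = -5832631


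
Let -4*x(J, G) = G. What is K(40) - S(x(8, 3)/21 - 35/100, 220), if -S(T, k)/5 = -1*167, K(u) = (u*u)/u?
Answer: -795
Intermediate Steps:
x(J, G) = -G/4
K(u) = u (K(u) = u²/u = u)
S(T, k) = 835 (S(T, k) = -(-5)*167 = -5*(-167) = 835)
K(40) - S(x(8, 3)/21 - 35/100, 220) = 40 - 1*835 = 40 - 835 = -795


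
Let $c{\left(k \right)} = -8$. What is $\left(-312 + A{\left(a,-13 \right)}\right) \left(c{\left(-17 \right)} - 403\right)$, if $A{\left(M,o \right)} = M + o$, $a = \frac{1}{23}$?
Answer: $\frac{3071814}{23} \approx 1.3356 \cdot 10^{5}$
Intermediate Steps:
$a = \frac{1}{23} \approx 0.043478$
$\left(-312 + A{\left(a,-13 \right)}\right) \left(c{\left(-17 \right)} - 403\right) = \left(-312 + \left(\frac{1}{23} - 13\right)\right) \left(-8 - 403\right) = \left(-312 - \frac{298}{23}\right) \left(-411\right) = \left(- \frac{7474}{23}\right) \left(-411\right) = \frac{3071814}{23}$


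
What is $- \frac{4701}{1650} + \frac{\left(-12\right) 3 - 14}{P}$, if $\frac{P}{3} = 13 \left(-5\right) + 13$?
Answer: $- \frac{27119}{10725} \approx -2.5286$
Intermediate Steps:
$P = -156$ ($P = 3 \left(13 \left(-5\right) + 13\right) = 3 \left(-65 + 13\right) = 3 \left(-52\right) = -156$)
$- \frac{4701}{1650} + \frac{\left(-12\right) 3 - 14}{P} = - \frac{4701}{1650} + \frac{\left(-12\right) 3 - 14}{-156} = \left(-4701\right) \frac{1}{1650} + \left(-36 - 14\right) \left(- \frac{1}{156}\right) = - \frac{1567}{550} - - \frac{25}{78} = - \frac{1567}{550} + \frac{25}{78} = - \frac{27119}{10725}$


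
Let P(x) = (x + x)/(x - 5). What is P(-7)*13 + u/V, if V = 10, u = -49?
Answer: 154/15 ≈ 10.267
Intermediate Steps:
P(x) = 2*x/(-5 + x) (P(x) = (2*x)/(-5 + x) = 2*x/(-5 + x))
P(-7)*13 + u/V = (2*(-7)/(-5 - 7))*13 - 49/10 = (2*(-7)/(-12))*13 - 49*⅒ = (2*(-7)*(-1/12))*13 - 49/10 = (7/6)*13 - 49/10 = 91/6 - 49/10 = 154/15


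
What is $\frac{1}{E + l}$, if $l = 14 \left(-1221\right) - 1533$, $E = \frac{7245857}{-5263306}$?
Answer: $- \frac{5263306}{98046846719} \approx -5.3682 \cdot 10^{-5}$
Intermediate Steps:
$E = - \frac{7245857}{5263306}$ ($E = 7245857 \left(- \frac{1}{5263306}\right) = - \frac{7245857}{5263306} \approx -1.3767$)
$l = -18627$ ($l = -17094 - 1533 = -18627$)
$\frac{1}{E + l} = \frac{1}{- \frac{7245857}{5263306} - 18627} = \frac{1}{- \frac{98046846719}{5263306}} = - \frac{5263306}{98046846719}$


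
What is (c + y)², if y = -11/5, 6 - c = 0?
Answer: 361/25 ≈ 14.440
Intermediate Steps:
c = 6 (c = 6 - 1*0 = 6 + 0 = 6)
y = -11/5 (y = -11*⅕ = -11/5 ≈ -2.2000)
(c + y)² = (6 - 11/5)² = (19/5)² = 361/25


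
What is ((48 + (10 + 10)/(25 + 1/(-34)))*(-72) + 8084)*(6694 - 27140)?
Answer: -26444938184/283 ≈ -9.3445e+7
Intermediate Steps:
((48 + (10 + 10)/(25 + 1/(-34)))*(-72) + 8084)*(6694 - 27140) = ((48 + 20/(25 - 1/34))*(-72) + 8084)*(-20446) = ((48 + 20/(849/34))*(-72) + 8084)*(-20446) = ((48 + 20*(34/849))*(-72) + 8084)*(-20446) = ((48 + 680/849)*(-72) + 8084)*(-20446) = ((41432/849)*(-72) + 8084)*(-20446) = (-994368/283 + 8084)*(-20446) = (1293404/283)*(-20446) = -26444938184/283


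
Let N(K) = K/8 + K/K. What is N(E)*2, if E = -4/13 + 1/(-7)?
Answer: 687/364 ≈ 1.8874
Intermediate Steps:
E = -41/91 (E = -4*1/13 + 1*(-⅐) = -4/13 - ⅐ = -41/91 ≈ -0.45055)
N(K) = 1 + K/8 (N(K) = K*(⅛) + 1 = K/8 + 1 = 1 + K/8)
N(E)*2 = (1 + (⅛)*(-41/91))*2 = (1 - 41/728)*2 = (687/728)*2 = 687/364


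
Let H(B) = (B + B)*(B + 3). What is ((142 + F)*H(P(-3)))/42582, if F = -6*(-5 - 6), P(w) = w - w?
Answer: 0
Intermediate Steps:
P(w) = 0
F = 66 (F = -6*(-11) = 66)
H(B) = 2*B*(3 + B) (H(B) = (2*B)*(3 + B) = 2*B*(3 + B))
((142 + F)*H(P(-3)))/42582 = ((142 + 66)*(2*0*(3 + 0)))/42582 = (208*(2*0*3))*(1/42582) = (208*0)*(1/42582) = 0*(1/42582) = 0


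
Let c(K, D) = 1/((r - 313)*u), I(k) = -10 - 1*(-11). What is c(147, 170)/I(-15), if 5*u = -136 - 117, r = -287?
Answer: 1/30360 ≈ 3.2938e-5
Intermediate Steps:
u = -253/5 (u = (-136 - 117)/5 = (1/5)*(-253) = -253/5 ≈ -50.600)
I(k) = 1 (I(k) = -10 + 11 = 1)
c(K, D) = 1/30360 (c(K, D) = 1/((-287 - 313)*(-253/5)) = -5/253/(-600) = -1/600*(-5/253) = 1/30360)
c(147, 170)/I(-15) = (1/30360)/1 = (1/30360)*1 = 1/30360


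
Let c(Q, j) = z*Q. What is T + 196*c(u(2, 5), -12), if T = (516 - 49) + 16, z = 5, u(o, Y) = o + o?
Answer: 4403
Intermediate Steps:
u(o, Y) = 2*o
c(Q, j) = 5*Q
T = 483 (T = 467 + 16 = 483)
T + 196*c(u(2, 5), -12) = 483 + 196*(5*(2*2)) = 483 + 196*(5*4) = 483 + 196*20 = 483 + 3920 = 4403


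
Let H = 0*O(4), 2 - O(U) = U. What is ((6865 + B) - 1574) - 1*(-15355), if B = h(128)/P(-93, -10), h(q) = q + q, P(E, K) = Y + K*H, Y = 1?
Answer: 20902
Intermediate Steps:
O(U) = 2 - U
H = 0 (H = 0*(2 - 1*4) = 0*(2 - 4) = 0*(-2) = 0)
P(E, K) = 1 (P(E, K) = 1 + K*0 = 1 + 0 = 1)
h(q) = 2*q
B = 256 (B = (2*128)/1 = 256*1 = 256)
((6865 + B) - 1574) - 1*(-15355) = ((6865 + 256) - 1574) - 1*(-15355) = (7121 - 1574) + 15355 = 5547 + 15355 = 20902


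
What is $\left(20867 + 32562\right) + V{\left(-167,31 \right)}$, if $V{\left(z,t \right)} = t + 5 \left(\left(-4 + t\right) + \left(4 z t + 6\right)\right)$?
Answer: $-49915$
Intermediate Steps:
$V{\left(z,t \right)} = 10 + 6 t + 20 t z$ ($V{\left(z,t \right)} = t + 5 \left(\left(-4 + t\right) + \left(4 t z + 6\right)\right) = t + 5 \left(\left(-4 + t\right) + \left(6 + 4 t z\right)\right) = t + 5 \left(2 + t + 4 t z\right) = t + \left(10 + 5 t + 20 t z\right) = 10 + 6 t + 20 t z$)
$\left(20867 + 32562\right) + V{\left(-167,31 \right)} = \left(20867 + 32562\right) + \left(10 + 6 \cdot 31 + 20 \cdot 31 \left(-167\right)\right) = 53429 + \left(10 + 186 - 103540\right) = 53429 - 103344 = -49915$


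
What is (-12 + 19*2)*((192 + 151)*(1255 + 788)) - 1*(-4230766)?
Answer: 22450240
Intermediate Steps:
(-12 + 19*2)*((192 + 151)*(1255 + 788)) - 1*(-4230766) = (-12 + 38)*(343*2043) + 4230766 = 26*700749 + 4230766 = 18219474 + 4230766 = 22450240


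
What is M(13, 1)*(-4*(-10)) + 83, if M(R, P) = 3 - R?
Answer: -317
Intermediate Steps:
M(13, 1)*(-4*(-10)) + 83 = (3 - 1*13)*(-4*(-10)) + 83 = (3 - 13)*40 + 83 = -10*40 + 83 = -400 + 83 = -317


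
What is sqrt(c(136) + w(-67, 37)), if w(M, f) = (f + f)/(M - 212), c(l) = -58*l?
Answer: I*sqrt(68225606)/93 ≈ 88.816*I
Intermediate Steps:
w(M, f) = 2*f/(-212 + M) (w(M, f) = (2*f)/(-212 + M) = 2*f/(-212 + M))
sqrt(c(136) + w(-67, 37)) = sqrt(-58*136 + 2*37/(-212 - 67)) = sqrt(-7888 + 2*37/(-279)) = sqrt(-7888 + 2*37*(-1/279)) = sqrt(-7888 - 74/279) = sqrt(-2200826/279) = I*sqrt(68225606)/93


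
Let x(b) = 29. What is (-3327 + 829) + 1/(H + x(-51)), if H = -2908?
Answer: -7191743/2879 ≈ -2498.0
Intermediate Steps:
(-3327 + 829) + 1/(H + x(-51)) = (-3327 + 829) + 1/(-2908 + 29) = -2498 + 1/(-2879) = -2498 - 1/2879 = -7191743/2879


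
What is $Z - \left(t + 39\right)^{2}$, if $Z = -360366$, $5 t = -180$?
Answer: $-360375$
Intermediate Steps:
$t = -36$ ($t = \frac{1}{5} \left(-180\right) = -36$)
$Z - \left(t + 39\right)^{2} = -360366 - \left(-36 + 39\right)^{2} = -360366 - 3^{2} = -360366 - 9 = -360375$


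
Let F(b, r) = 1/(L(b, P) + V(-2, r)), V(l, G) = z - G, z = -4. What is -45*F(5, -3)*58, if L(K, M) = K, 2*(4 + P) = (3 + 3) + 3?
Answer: -1305/2 ≈ -652.50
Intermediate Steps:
P = ½ (P = -4 + ((3 + 3) + 3)/2 = -4 + (6 + 3)/2 = -4 + (½)*9 = -4 + 9/2 = ½ ≈ 0.50000)
V(l, G) = -4 - G
F(b, r) = 1/(-4 + b - r) (F(b, r) = 1/(b + (-4 - r)) = 1/(-4 + b - r))
-45*F(5, -3)*58 = -(-45)/(4 - 3 - 1*5)*58 = -(-45)/(4 - 3 - 5)*58 = -(-45)/(-4)*58 = -(-45)*(-1)/4*58 = -45*¼*58 = -45/4*58 = -1305/2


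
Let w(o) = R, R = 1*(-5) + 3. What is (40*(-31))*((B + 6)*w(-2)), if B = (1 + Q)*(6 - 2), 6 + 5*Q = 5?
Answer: 22816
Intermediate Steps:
Q = -⅕ (Q = -6/5 + (⅕)*5 = -6/5 + 1 = -⅕ ≈ -0.20000)
R = -2 (R = -5 + 3 = -2)
B = 16/5 (B = (1 - ⅕)*(6 - 2) = (⅘)*4 = 16/5 ≈ 3.2000)
w(o) = -2
(40*(-31))*((B + 6)*w(-2)) = (40*(-31))*((16/5 + 6)*(-2)) = -11408*(-2) = -1240*(-92/5) = 22816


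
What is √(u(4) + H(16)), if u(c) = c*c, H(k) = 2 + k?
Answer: √34 ≈ 5.8309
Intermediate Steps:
u(c) = c²
√(u(4) + H(16)) = √(4² + (2 + 16)) = √(16 + 18) = √34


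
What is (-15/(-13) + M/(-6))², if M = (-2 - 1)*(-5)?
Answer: 1225/676 ≈ 1.8121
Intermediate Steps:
M = 15 (M = -3*(-5) = 15)
(-15/(-13) + M/(-6))² = (-15/(-13) + 15/(-6))² = (-15*(-1/13) + 15*(-⅙))² = (15/13 - 5/2)² = (-35/26)² = 1225/676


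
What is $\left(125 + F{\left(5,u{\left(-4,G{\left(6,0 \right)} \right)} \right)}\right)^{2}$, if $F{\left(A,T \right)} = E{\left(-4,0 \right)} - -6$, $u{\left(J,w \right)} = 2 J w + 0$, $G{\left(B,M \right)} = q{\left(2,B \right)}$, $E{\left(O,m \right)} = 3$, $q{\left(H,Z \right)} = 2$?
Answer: $17956$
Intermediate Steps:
$G{\left(B,M \right)} = 2$
$u{\left(J,w \right)} = 2 J w$ ($u{\left(J,w \right)} = 2 J w + 0 = 2 J w$)
$F{\left(A,T \right)} = 9$ ($F{\left(A,T \right)} = 3 - -6 = 3 + 6 = 9$)
$\left(125 + F{\left(5,u{\left(-4,G{\left(6,0 \right)} \right)} \right)}\right)^{2} = \left(125 + 9\right)^{2} = 134^{2} = 17956$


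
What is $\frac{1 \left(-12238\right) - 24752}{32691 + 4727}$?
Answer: $- \frac{18495}{18709} \approx -0.98856$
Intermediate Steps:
$\frac{1 \left(-12238\right) - 24752}{32691 + 4727} = \frac{-12238 - 24752}{37418} = \left(-36990\right) \frac{1}{37418} = - \frac{18495}{18709}$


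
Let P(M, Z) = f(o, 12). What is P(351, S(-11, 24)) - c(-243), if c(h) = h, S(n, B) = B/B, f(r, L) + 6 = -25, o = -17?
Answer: 212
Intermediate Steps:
f(r, L) = -31 (f(r, L) = -6 - 25 = -31)
S(n, B) = 1
P(M, Z) = -31
P(351, S(-11, 24)) - c(-243) = -31 - 1*(-243) = -31 + 243 = 212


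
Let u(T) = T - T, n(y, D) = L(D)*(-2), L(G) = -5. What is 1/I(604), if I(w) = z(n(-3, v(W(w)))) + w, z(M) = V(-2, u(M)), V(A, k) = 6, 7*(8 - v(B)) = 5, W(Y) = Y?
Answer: 1/610 ≈ 0.0016393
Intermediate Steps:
v(B) = 51/7 (v(B) = 8 - ⅐*5 = 8 - 5/7 = 51/7)
n(y, D) = 10 (n(y, D) = -5*(-2) = 10)
u(T) = 0
z(M) = 6
I(w) = 6 + w
1/I(604) = 1/(6 + 604) = 1/610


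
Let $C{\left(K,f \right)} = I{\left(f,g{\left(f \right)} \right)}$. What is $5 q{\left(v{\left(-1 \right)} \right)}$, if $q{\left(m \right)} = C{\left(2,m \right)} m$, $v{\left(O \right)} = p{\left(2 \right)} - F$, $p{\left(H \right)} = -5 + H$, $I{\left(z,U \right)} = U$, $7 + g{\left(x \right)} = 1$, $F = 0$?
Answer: $90$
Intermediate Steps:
$g{\left(x \right)} = -6$ ($g{\left(x \right)} = -7 + 1 = -6$)
$C{\left(K,f \right)} = -6$
$v{\left(O \right)} = -3$ ($v{\left(O \right)} = \left(-5 + 2\right) - 0 = -3 + 0 = -3$)
$q{\left(m \right)} = - 6 m$
$5 q{\left(v{\left(-1 \right)} \right)} = 5 \left(\left(-6\right) \left(-3\right)\right) = 5 \cdot 18 = 90$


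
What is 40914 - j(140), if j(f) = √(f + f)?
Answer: 40914 - 2*√70 ≈ 40897.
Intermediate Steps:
j(f) = √2*√f (j(f) = √(2*f) = √2*√f)
40914 - j(140) = 40914 - √2*√140 = 40914 - √2*2*√35 = 40914 - 2*√70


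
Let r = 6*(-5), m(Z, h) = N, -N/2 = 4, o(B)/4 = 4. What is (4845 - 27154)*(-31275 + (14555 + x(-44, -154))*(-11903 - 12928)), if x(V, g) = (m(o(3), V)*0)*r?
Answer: 8063509522320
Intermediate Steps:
o(B) = 16 (o(B) = 4*4 = 16)
N = -8 (N = -2*4 = -8)
m(Z, h) = -8
r = -30
x(V, g) = 0 (x(V, g) = -8*0*(-30) = 0*(-30) = 0)
(4845 - 27154)*(-31275 + (14555 + x(-44, -154))*(-11903 - 12928)) = (4845 - 27154)*(-31275 + (14555 + 0)*(-11903 - 12928)) = -22309*(-31275 + 14555*(-24831)) = -22309*(-31275 - 361415205) = -22309*(-361446480) = 8063509522320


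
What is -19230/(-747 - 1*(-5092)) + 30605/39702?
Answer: -126098147/34501038 ≈ -3.6549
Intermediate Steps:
-19230/(-747 - 1*(-5092)) + 30605/39702 = -19230/(-747 + 5092) + 30605*(1/39702) = -19230/4345 + 30605/39702 = -19230*1/4345 + 30605/39702 = -3846/869 + 30605/39702 = -126098147/34501038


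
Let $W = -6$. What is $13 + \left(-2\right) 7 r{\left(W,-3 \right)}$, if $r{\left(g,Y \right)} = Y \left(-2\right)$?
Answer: $-71$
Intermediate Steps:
$r{\left(g,Y \right)} = - 2 Y$
$13 + \left(-2\right) 7 r{\left(W,-3 \right)} = 13 + \left(-2\right) 7 \left(\left(-2\right) \left(-3\right)\right) = 13 - 84 = -71$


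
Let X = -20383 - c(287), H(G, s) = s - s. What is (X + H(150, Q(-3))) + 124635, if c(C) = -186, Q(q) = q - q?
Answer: 104438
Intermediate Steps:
Q(q) = 0
H(G, s) = 0
X = -20197 (X = -20383 - 1*(-186) = -20383 + 186 = -20197)
(X + H(150, Q(-3))) + 124635 = (-20197 + 0) + 124635 = -20197 + 124635 = 104438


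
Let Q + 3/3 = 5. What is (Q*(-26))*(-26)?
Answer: 2704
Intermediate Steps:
Q = 4 (Q = -1 + 5 = 4)
(Q*(-26))*(-26) = (4*(-26))*(-26) = -104*(-26) = 2704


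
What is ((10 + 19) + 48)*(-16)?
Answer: -1232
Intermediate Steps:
((10 + 19) + 48)*(-16) = (29 + 48)*(-16) = 77*(-16) = -1232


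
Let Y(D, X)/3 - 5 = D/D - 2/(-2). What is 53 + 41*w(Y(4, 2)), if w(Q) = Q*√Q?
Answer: 53 + 861*√21 ≈ 3998.6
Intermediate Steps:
Y(D, X) = 21 (Y(D, X) = 15 + 3*(D/D - 2/(-2)) = 15 + 3*(1 - 2*(-½)) = 15 + 3*(1 + 1) = 15 + 3*2 = 15 + 6 = 21)
w(Q) = Q^(3/2)
53 + 41*w(Y(4, 2)) = 53 + 41*21^(3/2) = 53 + 41*(21*√21) = 53 + 861*√21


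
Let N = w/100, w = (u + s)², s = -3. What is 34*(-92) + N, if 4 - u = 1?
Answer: -3128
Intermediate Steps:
u = 3 (u = 4 - 1*1 = 4 - 1 = 3)
w = 0 (w = (3 - 3)² = 0² = 0)
N = 0 (N = 0/100 = 0*(1/100) = 0)
34*(-92) + N = 34*(-92) + 0 = -3128 + 0 = -3128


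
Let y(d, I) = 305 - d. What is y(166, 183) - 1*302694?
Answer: -302555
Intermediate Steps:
y(166, 183) - 1*302694 = (305 - 1*166) - 1*302694 = (305 - 166) - 302694 = 139 - 302694 = -302555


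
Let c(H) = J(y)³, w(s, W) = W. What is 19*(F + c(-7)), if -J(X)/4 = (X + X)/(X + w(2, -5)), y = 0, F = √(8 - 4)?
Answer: 38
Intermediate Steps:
F = 2 (F = √4 = 2)
J(X) = -8*X/(-5 + X) (J(X) = -4*(X + X)/(X - 5) = -4*2*X/(-5 + X) = -8*X/(-5 + X))
c(H) = 0 (c(H) = (-8*0/(-5 + 0))³ = (-8*0/(-5))³ = (-8*0*(-⅕))³ = 0³ = 0)
19*(F + c(-7)) = 19*(2 + 0) = 19*2 = 38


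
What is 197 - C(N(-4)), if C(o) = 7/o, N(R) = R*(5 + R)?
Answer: 795/4 ≈ 198.75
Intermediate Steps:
197 - C(N(-4)) = 197 - 7/((-4*(5 - 4))) = 197 - 7/((-4*1)) = 197 - 7/(-4) = 197 - 7*(-1)/4 = 197 - 1*(-7/4) = 197 + 7/4 = 795/4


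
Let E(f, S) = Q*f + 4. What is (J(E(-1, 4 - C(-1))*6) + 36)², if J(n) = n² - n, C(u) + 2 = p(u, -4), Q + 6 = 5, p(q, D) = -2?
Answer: 820836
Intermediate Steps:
Q = -1 (Q = -6 + 5 = -1)
C(u) = -4 (C(u) = -2 - 2 = -4)
E(f, S) = 4 - f (E(f, S) = -f + 4 = 4 - f)
(J(E(-1, 4 - C(-1))*6) + 36)² = (((4 - 1*(-1))*6)*(-1 + (4 - 1*(-1))*6) + 36)² = (((4 + 1)*6)*(-1 + (4 + 1)*6) + 36)² = ((5*6)*(-1 + 5*6) + 36)² = (30*(-1 + 30) + 36)² = (30*29 + 36)² = (870 + 36)² = 906² = 820836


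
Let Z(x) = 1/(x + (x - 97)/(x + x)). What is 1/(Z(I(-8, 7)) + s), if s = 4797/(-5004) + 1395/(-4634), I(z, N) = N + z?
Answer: -15459024/19151189 ≈ -0.80721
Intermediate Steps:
Z(x) = 1/(x + (-97 + x)/(2*x)) (Z(x) = 1/(x + (-97 + x)/((2*x))) = 1/(x + (-97 + x)*(1/(2*x))) = 1/(x + (-97 + x)/(2*x)))
s = -1622771/1288252 (s = 4797*(-1/5004) + 1395*(-1/4634) = -533/556 - 1395/4634 = -1622771/1288252 ≈ -1.2597)
1/(Z(I(-8, 7)) + s) = 1/(2*(7 - 8)/(-97 + (7 - 8) + 2*(7 - 8)²) - 1622771/1288252) = 1/(2*(-1)/(-97 - 1 + 2*(-1)²) - 1622771/1288252) = 1/(2*(-1)/(-97 - 1 + 2*1) - 1622771/1288252) = 1/(2*(-1)/(-97 - 1 + 2) - 1622771/1288252) = 1/(2*(-1)/(-96) - 1622771/1288252) = 1/(2*(-1)*(-1/96) - 1622771/1288252) = 1/(1/48 - 1622771/1288252) = 1/(-19151189/15459024) = -15459024/19151189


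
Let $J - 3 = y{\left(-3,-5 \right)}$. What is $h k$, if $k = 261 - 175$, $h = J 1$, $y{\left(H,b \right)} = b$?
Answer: $-172$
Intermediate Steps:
$J = -2$ ($J = 3 - 5 = -2$)
$h = -2$ ($h = \left(-2\right) 1 = -2$)
$k = 86$
$h k = \left(-2\right) 86 = -172$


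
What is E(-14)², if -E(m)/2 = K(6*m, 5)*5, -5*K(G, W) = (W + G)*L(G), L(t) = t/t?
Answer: 24964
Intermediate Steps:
L(t) = 1
K(G, W) = -G/5 - W/5 (K(G, W) = -(W + G)/5 = -(G + W)/5 = -G/5 - W/5)
E(m) = 10 + 12*m (E(m) = -2*(-6*m/5 - ⅕*5)*5 = -2*(-6*m/5 - 1)*5 = -2*(-1 - 6*m/5)*5 = -2*(-5 - 6*m) = 10 + 12*m)
E(-14)² = (10 + 12*(-14))² = (10 - 168)² = (-158)² = 24964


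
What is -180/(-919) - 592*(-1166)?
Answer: 634360148/919 ≈ 6.9027e+5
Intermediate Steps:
-180/(-919) - 592*(-1166) = -180*(-1/919) + 690272 = 180/919 + 690272 = 634360148/919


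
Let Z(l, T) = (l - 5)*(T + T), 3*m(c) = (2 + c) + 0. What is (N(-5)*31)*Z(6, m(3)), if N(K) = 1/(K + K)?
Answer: -31/3 ≈ -10.333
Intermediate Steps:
m(c) = ⅔ + c/3 (m(c) = ((2 + c) + 0)/3 = (2 + c)/3 = ⅔ + c/3)
Z(l, T) = 2*T*(-5 + l) (Z(l, T) = (-5 + l)*(2*T) = 2*T*(-5 + l))
N(K) = 1/(2*K)
(N(-5)*31)*Z(6, m(3)) = (((½)/(-5))*31)*(2*(⅔ + (⅓)*3)*(-5 + 6)) = (((½)*(-⅕))*31)*(2*(⅔ + 1)*1) = (-⅒*31)*(2*(5/3)*1) = -31/10*10/3 = -31/3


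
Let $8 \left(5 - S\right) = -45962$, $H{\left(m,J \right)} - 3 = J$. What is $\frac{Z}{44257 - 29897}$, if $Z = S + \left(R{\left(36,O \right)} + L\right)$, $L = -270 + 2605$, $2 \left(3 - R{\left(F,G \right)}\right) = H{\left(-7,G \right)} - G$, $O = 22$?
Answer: $\frac{32347}{57440} \approx 0.56314$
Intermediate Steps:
$H{\left(m,J \right)} = 3 + J$
$R{\left(F,G \right)} = \frac{3}{2}$ ($R{\left(F,G \right)} = 3 - \frac{\left(3 + G\right) - G}{2} = 3 - \frac{3}{2} = \frac{3}{2}$)
$L = 2335$
$S = \frac{23001}{4}$ ($S = 5 - - \frac{22981}{4} = 5 + \frac{22981}{4} = \frac{23001}{4} \approx 5750.3$)
$Z = \frac{32347}{4}$ ($Z = \frac{23001}{4} + \left(\frac{3}{2} + 2335\right) = \frac{23001}{4} + \frac{4673}{2} = \frac{32347}{4} \approx 8086.8$)
$\frac{Z}{44257 - 29897} = \frac{32347}{4 \left(44257 - 29897\right)} = \frac{32347}{4 \cdot 14360} = \frac{32347}{4} \cdot \frac{1}{14360} = \frac{32347}{57440}$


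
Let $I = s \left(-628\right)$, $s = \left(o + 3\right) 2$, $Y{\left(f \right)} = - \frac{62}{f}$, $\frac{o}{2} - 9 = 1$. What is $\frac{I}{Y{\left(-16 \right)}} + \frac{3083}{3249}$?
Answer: $- \frac{750761323}{100719} \approx -7454.0$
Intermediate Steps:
$o = 20$ ($o = 18 + 2 \cdot 1 = 18 + 2 = 20$)
$s = 46$ ($s = \left(20 + 3\right) 2 = 23 \cdot 2 = 46$)
$I = -28888$ ($I = 46 \left(-628\right) = -28888$)
$\frac{I}{Y{\left(-16 \right)}} + \frac{3083}{3249} = - \frac{28888}{\left(-62\right) \frac{1}{-16}} + \frac{3083}{3249} = - \frac{28888}{\left(-62\right) \left(- \frac{1}{16}\right)} + 3083 \cdot \frac{1}{3249} = - \frac{28888}{\frac{31}{8}} + \frac{3083}{3249} = \left(-28888\right) \frac{8}{31} + \frac{3083}{3249} = - \frac{231104}{31} + \frac{3083}{3249} = - \frac{750761323}{100719}$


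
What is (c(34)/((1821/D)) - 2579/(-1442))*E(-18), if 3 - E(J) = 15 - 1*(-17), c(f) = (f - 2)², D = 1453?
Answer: -62356025707/2625882 ≈ -23747.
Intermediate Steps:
c(f) = (-2 + f)²
E(J) = -29 (E(J) = 3 - (15 - 1*(-17)) = 3 - (15 + 17) = 3 - 1*32 = 3 - 32 = -29)
(c(34)/((1821/D)) - 2579/(-1442))*E(-18) = ((-2 + 34)²/((1821/1453)) - 2579/(-1442))*(-29) = (32²/((1821*(1/1453))) - 2579*(-1/1442))*(-29) = (1024/(1821/1453) + 2579/1442)*(-29) = (1024*(1453/1821) + 2579/1442)*(-29) = (1487872/1821 + 2579/1442)*(-29) = (2150207783/2625882)*(-29) = -62356025707/2625882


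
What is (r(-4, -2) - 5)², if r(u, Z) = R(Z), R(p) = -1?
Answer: 36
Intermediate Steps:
r(u, Z) = -1
(r(-4, -2) - 5)² = (-1 - 5)² = (-6)² = 36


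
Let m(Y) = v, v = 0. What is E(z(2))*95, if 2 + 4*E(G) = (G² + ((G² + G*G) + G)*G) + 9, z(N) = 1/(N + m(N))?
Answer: 2945/16 ≈ 184.06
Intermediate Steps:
m(Y) = 0
z(N) = 1/N (z(N) = 1/(N + 0) = 1/N)
E(G) = 7/4 + G²/4 + G*(G + 2*G²)/4 (E(G) = -½ + ((G² + ((G² + G*G) + G)*G) + 9)/4 = -½ + ((G² + ((G² + G²) + G)*G) + 9)/4 = -½ + ((G² + (2*G² + G)*G) + 9)/4 = -½ + ((G² + (G + 2*G²)*G) + 9)/4 = -½ + ((G² + G*(G + 2*G²)) + 9)/4 = -½ + (9 + G² + G*(G + 2*G²))/4 = -½ + (9/4 + G²/4 + G*(G + 2*G²)/4) = 7/4 + G²/4 + G*(G + 2*G²)/4)
E(z(2))*95 = (7/4 + (1/2)²/2 + (1/2)³/2)*95 = (7/4 + (½)²/2 + (½)³/2)*95 = (7/4 + (½)*(¼) + (½)*(⅛))*95 = (7/4 + ⅛ + 1/16)*95 = (31/16)*95 = 2945/16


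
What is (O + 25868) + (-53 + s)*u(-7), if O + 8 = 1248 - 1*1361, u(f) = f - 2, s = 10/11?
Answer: 288374/11 ≈ 26216.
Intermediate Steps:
s = 10/11 (s = 10*(1/11) = 10/11 ≈ 0.90909)
u(f) = -2 + f
O = -121 (O = -8 + (1248 - 1*1361) = -8 + (1248 - 1361) = -8 - 113 = -121)
(O + 25868) + (-53 + s)*u(-7) = (-121 + 25868) + (-53 + 10/11)*(-2 - 7) = 25747 - 573/11*(-9) = 25747 + 5157/11 = 288374/11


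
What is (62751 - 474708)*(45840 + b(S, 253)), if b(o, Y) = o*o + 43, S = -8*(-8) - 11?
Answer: -20059010244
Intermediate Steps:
S = 53 (S = 64 - 11 = 53)
b(o, Y) = 43 + o² (b(o, Y) = o² + 43 = 43 + o²)
(62751 - 474708)*(45840 + b(S, 253)) = (62751 - 474708)*(45840 + (43 + 53²)) = -411957*(45840 + (43 + 2809)) = -411957*(45840 + 2852) = -411957*48692 = -20059010244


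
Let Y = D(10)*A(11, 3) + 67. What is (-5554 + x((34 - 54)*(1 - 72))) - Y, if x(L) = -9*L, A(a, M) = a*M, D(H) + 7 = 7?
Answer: -18401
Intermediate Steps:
D(H) = 0 (D(H) = -7 + 7 = 0)
A(a, M) = M*a
Y = 67 (Y = 0*(3*11) + 67 = 0*33 + 67 = 0 + 67 = 67)
(-5554 + x((34 - 54)*(1 - 72))) - Y = (-5554 - 9*(34 - 54)*(1 - 72)) - 1*67 = (-5554 - (-180)*(-71)) - 67 = (-5554 - 9*1420) - 67 = (-5554 - 12780) - 67 = -18334 - 67 = -18401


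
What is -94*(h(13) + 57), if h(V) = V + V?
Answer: -7802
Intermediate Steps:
h(V) = 2*V
-94*(h(13) + 57) = -94*(2*13 + 57) = -94*(26 + 57) = -94*83 = -7802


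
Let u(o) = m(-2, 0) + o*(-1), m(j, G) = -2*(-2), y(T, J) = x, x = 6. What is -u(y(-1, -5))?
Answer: 2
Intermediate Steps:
y(T, J) = 6
m(j, G) = 4
u(o) = 4 - o (u(o) = 4 + o*(-1) = 4 - o)
-u(y(-1, -5)) = -(4 - 1*6) = -(4 - 6) = -1*(-2) = 2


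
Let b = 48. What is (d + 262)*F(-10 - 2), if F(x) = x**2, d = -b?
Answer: 30816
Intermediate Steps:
d = -48 (d = -1*48 = -48)
(d + 262)*F(-10 - 2) = (-48 + 262)*(-10 - 2)**2 = 214*(-12)**2 = 214*144 = 30816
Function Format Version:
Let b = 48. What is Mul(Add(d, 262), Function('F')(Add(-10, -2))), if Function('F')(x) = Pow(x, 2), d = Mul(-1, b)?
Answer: 30816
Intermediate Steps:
d = -48 (d = Mul(-1, 48) = -48)
Mul(Add(d, 262), Function('F')(Add(-10, -2))) = Mul(Add(-48, 262), Pow(Add(-10, -2), 2)) = Mul(214, Pow(-12, 2)) = Mul(214, 144) = 30816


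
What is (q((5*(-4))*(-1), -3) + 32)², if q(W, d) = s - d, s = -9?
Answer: 676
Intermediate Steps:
q(W, d) = -9 - d
(q((5*(-4))*(-1), -3) + 32)² = ((-9 - 1*(-3)) + 32)² = ((-9 + 3) + 32)² = (-6 + 32)² = 26² = 676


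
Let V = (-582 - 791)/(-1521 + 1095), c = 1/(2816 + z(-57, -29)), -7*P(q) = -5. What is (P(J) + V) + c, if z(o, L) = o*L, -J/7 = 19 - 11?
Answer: 52473511/13326558 ≈ 3.9375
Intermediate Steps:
J = -56 (J = -7*(19 - 11) = -7*8 = -56)
P(q) = 5/7 (P(q) = -1/7*(-5) = 5/7)
z(o, L) = L*o
c = 1/4469 (c = 1/(2816 - 29*(-57)) = 1/(2816 + 1653) = 1/4469 ≈ 0.00022376)
V = 1373/426 (V = -1373/(-426) = -1373*(-1/426) = 1373/426 ≈ 3.2230)
(P(J) + V) + c = (5/7 + 1373/426) + 1/4469 = 11741/2982 + 1/4469 = 52473511/13326558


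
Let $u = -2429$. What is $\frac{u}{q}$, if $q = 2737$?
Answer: $- \frac{347}{391} \approx -0.88747$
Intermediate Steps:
$\frac{u}{q} = - \frac{2429}{2737} = \left(-2429\right) \frac{1}{2737} = - \frac{347}{391}$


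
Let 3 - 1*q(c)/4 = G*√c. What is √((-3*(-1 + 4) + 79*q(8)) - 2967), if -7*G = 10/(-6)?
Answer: 2*√(-223587 - 16590*√2)/21 ≈ 47.337*I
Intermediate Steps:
G = 5/21 (G = -10/(7*(-6)) = -10*(-1)/(7*6) = -⅐*(-5/3) = 5/21 ≈ 0.23810)
q(c) = 12 - 20*√c/21
√((-3*(-1 + 4) + 79*q(8)) - 2967) = √((-3*(-1 + 4) + 79*(12 - 40*√2/21)) - 2967) = √((-3*3 + 79*(12 - 40*√2/21)) - 2967) = √((-9 + 79*(12 - 40*√2/21)) - 2967) = √((-9 + (948 - 3160*√2/21)) - 2967) = √((939 - 3160*√2/21) - 2967) = √(-2028 - 3160*√2/21)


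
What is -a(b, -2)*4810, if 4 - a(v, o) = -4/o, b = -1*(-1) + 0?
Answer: -9620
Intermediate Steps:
b = 1 (b = 1 + 0 = 1)
a(v, o) = 4 + 4/o (a(v, o) = 4 - (-4)/o = 4 + 4/o)
-a(b, -2)*4810 = -(4 + 4/(-2))*4810 = -(4 + 4*(-½))*4810 = -(4 - 2)*4810 = -2*4810 = -1*9620 = -9620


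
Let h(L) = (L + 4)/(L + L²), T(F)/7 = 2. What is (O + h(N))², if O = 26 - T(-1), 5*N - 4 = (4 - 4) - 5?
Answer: 2209/16 ≈ 138.06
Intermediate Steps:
N = -⅕ (N = ⅘ + ((4 - 4) - 5)/5 = ⅘ + (0 - 5)/5 = ⅘ + (⅕)*(-5) = ⅘ - 1 = -⅕ ≈ -0.20000)
T(F) = 14 (T(F) = 7*2 = 14)
O = 12 (O = 26 - 1*14 = 26 - 14 = 12)
h(L) = (4 + L)/(L + L²)
(O + h(N))² = (12 + (4 - ⅕)/((-⅕)*(1 - ⅕)))² = (12 - 5*19/5/⅘)² = (12 - 5*5/4*19/5)² = (12 - 95/4)² = (-47/4)² = 2209/16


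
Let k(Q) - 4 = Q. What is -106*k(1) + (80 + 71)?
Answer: -379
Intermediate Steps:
k(Q) = 4 + Q
-106*k(1) + (80 + 71) = -106*(4 + 1) + (80 + 71) = -106*5 + 151 = -530 + 151 = -379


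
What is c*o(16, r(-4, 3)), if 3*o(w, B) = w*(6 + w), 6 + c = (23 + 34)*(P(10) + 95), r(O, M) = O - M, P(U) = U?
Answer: 701536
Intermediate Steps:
c = 5979 (c = -6 + (23 + 34)*(10 + 95) = -6 + 57*105 = -6 + 5985 = 5979)
o(w, B) = w*(6 + w)/3 (o(w, B) = (w*(6 + w))/3 = w*(6 + w)/3)
c*o(16, r(-4, 3)) = 5979*((⅓)*16*(6 + 16)) = 5979*((⅓)*16*22) = 5979*(352/3) = 701536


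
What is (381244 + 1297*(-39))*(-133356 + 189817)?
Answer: 18669450721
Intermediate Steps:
(381244 + 1297*(-39))*(-133356 + 189817) = (381244 - 50583)*56461 = 330661*56461 = 18669450721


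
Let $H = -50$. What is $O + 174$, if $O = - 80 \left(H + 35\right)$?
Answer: $1374$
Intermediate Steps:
$O = 1200$ ($O = - 80 \left(-50 + 35\right) = \left(-80\right) \left(-15\right) = 1200$)
$O + 174 = 1200 + 174 = 1374$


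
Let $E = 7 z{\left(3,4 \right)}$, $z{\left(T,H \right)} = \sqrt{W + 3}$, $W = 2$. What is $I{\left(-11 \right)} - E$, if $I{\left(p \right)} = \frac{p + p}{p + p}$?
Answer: $1 - 7 \sqrt{5} \approx -14.652$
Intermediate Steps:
$z{\left(T,H \right)} = \sqrt{5}$ ($z{\left(T,H \right)} = \sqrt{2 + 3} = \sqrt{5}$)
$E = 7 \sqrt{5} \approx 15.652$
$I{\left(p \right)} = 1$ ($I{\left(p \right)} = \frac{2 p}{2 p} = 2 p \frac{1}{2 p} = 1$)
$I{\left(-11 \right)} - E = 1 - 7 \sqrt{5}$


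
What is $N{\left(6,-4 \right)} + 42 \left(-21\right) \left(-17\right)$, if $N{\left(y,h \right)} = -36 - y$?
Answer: $14952$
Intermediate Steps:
$N{\left(6,-4 \right)} + 42 \left(-21\right) \left(-17\right) = \left(-36 - 6\right) + 42 \left(-21\right) \left(-17\right) = \left(-36 - 6\right) - -14994 = -42 + 14994 = 14952$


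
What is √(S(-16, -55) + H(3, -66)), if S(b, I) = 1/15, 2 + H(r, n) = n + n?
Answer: 7*I*√615/15 ≈ 11.573*I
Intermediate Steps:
H(r, n) = -2 + 2*n (H(r, n) = -2 + (n + n) = -2 + 2*n)
S(b, I) = 1/15
√(S(-16, -55) + H(3, -66)) = √(1/15 + (-2 + 2*(-66))) = √(1/15 + (-2 - 132)) = √(1/15 - 134) = √(-2009/15) = 7*I*√615/15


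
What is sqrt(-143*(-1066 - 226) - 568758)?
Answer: I*sqrt(384002) ≈ 619.68*I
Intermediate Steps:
sqrt(-143*(-1066 - 226) - 568758) = sqrt(-143*(-1292) - 568758) = sqrt(184756 - 568758) = sqrt(-384002) = I*sqrt(384002)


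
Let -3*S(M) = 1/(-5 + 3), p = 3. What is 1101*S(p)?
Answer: 367/2 ≈ 183.50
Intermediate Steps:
S(M) = 1/6 (S(M) = -1/(3*(-5 + 3)) = -1/3/(-2) = -1/3*(-1/2) = 1/6)
1101*S(p) = 1101*(1/6) = 367/2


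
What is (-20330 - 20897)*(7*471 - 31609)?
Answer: 1167218824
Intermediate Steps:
(-20330 - 20897)*(7*471 - 31609) = -41227*(3297 - 31609) = -41227*(-28312) = 1167218824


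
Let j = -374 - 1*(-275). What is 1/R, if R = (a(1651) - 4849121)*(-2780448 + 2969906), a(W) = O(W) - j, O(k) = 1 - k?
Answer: -1/918998615776 ≈ -1.0881e-12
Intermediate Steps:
j = -99 (j = -374 + 275 = -99)
a(W) = 100 - W (a(W) = (1 - W) - 1*(-99) = (1 - W) + 99 = 100 - W)
R = -918998615776 (R = ((100 - 1*1651) - 4849121)*(-2780448 + 2969906) = ((100 - 1651) - 4849121)*189458 = (-1551 - 4849121)*189458 = -4850672*189458 = -918998615776)
1/R = 1/(-918998615776) = -1/918998615776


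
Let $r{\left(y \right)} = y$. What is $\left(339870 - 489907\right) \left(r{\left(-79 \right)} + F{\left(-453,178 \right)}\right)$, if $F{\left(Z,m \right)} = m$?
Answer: $-14853663$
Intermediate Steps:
$\left(339870 - 489907\right) \left(r{\left(-79 \right)} + F{\left(-453,178 \right)}\right) = \left(339870 - 489907\right) \left(-79 + 178\right) = \left(-150037\right) 99 = -14853663$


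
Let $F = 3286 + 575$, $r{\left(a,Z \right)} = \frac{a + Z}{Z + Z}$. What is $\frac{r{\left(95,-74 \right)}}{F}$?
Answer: $- \frac{7}{190476} \approx -3.675 \cdot 10^{-5}$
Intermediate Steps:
$r{\left(a,Z \right)} = \frac{Z + a}{2 Z}$
$F = 3861$
$\frac{r{\left(95,-74 \right)}}{F} = \frac{\frac{1}{2} \frac{1}{-74} \left(-74 + 95\right)}{3861} = \frac{1}{2} \left(- \frac{1}{74}\right) 21 \cdot \frac{1}{3861} = \left(- \frac{21}{148}\right) \frac{1}{3861} = - \frac{7}{190476}$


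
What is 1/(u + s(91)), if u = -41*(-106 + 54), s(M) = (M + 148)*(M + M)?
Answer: 1/45630 ≈ 2.1915e-5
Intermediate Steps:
s(M) = 2*M*(148 + M) (s(M) = (148 + M)*(2*M) = 2*M*(148 + M))
u = 2132 (u = -41*(-52) = 2132)
1/(u + s(91)) = 1/(2132 + 2*91*(148 + 91)) = 1/(2132 + 2*91*239) = 1/(2132 + 43498) = 1/45630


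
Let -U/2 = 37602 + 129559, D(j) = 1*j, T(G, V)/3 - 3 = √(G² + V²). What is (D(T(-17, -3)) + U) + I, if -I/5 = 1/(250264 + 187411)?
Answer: -29264088456/87535 + 3*√298 ≈ -3.3426e+5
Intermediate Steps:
T(G, V) = 9 + 3*√(G² + V²)
D(j) = j
U = -334322 (U = -2*(37602 + 129559) = -2*167161 = -334322)
I = -1/87535 (I = -5/(250264 + 187411) = -5/437675 = -5*1/437675 = -1/87535 ≈ -1.1424e-5)
(D(T(-17, -3)) + U) + I = ((9 + 3*√((-17)² + (-3)²)) - 334322) - 1/87535 = ((9 + 3*√(289 + 9)) - 334322) - 1/87535 = ((9 + 3*√298) - 334322) - 1/87535 = (-334313 + 3*√298) - 1/87535 = -29264088456/87535 + 3*√298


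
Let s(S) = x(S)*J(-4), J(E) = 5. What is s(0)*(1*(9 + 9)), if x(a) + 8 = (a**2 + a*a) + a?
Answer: -720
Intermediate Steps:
x(a) = -8 + a + 2*a**2 (x(a) = -8 + ((a**2 + a*a) + a) = -8 + ((a**2 + a**2) + a) = -8 + (2*a**2 + a) = -8 + (a + 2*a**2) = -8 + a + 2*a**2)
s(S) = -40 + 5*S + 10*S**2 (s(S) = (-8 + S + 2*S**2)*5 = -40 + 5*S + 10*S**2)
s(0)*(1*(9 + 9)) = (-40 + 5*0 + 10*0**2)*(1*(9 + 9)) = (-40 + 0 + 10*0)*(1*18) = (-40 + 0 + 0)*18 = -40*18 = -720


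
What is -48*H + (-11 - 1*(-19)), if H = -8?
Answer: 392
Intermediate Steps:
-48*H + (-11 - 1*(-19)) = -48*(-8) + (-11 - 1*(-19)) = 384 + (-11 + 19) = 384 + 8 = 392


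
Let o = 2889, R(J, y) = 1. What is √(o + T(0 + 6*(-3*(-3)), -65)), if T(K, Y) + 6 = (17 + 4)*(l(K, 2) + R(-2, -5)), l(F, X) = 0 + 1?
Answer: 15*√13 ≈ 54.083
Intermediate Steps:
l(F, X) = 1
T(K, Y) = 36 (T(K, Y) = -6 + (17 + 4)*(1 + 1) = -6 + 21*2 = -6 + 42 = 36)
√(o + T(0 + 6*(-3*(-3)), -65)) = √(2889 + 36) = √2925 = 15*√13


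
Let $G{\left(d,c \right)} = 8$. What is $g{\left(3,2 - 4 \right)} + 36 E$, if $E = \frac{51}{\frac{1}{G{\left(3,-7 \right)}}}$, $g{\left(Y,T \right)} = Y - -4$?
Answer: $14695$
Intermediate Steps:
$g{\left(Y,T \right)} = 4 + Y$ ($g{\left(Y,T \right)} = Y + 4 = 4 + Y$)
$E = 408$ ($E = \frac{51}{\frac{1}{8}} = 51 \frac{1}{\frac{1}{8}} = 51 \cdot 8 = 408$)
$g{\left(3,2 - 4 \right)} + 36 E = \left(4 + 3\right) + 36 \cdot 408 = 7 + 14688 = 14695$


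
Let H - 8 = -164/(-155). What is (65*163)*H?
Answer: 2975076/31 ≈ 95970.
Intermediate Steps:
H = 1404/155 (H = 8 - 164/(-155) = 8 - 164*(-1/155) = 8 + 164/155 = 1404/155 ≈ 9.0581)
(65*163)*H = (65*163)*(1404/155) = 10595*(1404/155) = 2975076/31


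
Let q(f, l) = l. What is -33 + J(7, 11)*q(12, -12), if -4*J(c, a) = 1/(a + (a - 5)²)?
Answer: -1548/47 ≈ -32.936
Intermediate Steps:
J(c, a) = -1/(4*(a + (-5 + a)²)) (J(c, a) = -1/(4*(a + (a - 5)²)) = -1/(4*(a + (-5 + a)²)))
-33 + J(7, 11)*q(12, -12) = -33 - 1/(4*11 + 4*(-5 + 11)²)*(-12) = -33 - 1/(44 + 4*6²)*(-12) = -33 - 1/(44 + 4*36)*(-12) = -33 - 1/(44 + 144)*(-12) = -33 - 1/188*(-12) = -33 + 3/47 = -1548/47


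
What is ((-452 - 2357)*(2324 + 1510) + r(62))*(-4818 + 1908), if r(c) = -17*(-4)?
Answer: 31339646580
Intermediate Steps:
r(c) = 68
((-452 - 2357)*(2324 + 1510) + r(62))*(-4818 + 1908) = ((-452 - 2357)*(2324 + 1510) + 68)*(-4818 + 1908) = (-2809*3834 + 68)*(-2910) = (-10769706 + 68)*(-2910) = -10769638*(-2910) = 31339646580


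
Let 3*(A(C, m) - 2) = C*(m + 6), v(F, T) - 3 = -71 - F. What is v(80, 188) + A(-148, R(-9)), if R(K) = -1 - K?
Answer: -2510/3 ≈ -836.67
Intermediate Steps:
v(F, T) = -68 - F (v(F, T) = 3 + (-71 - F) = -68 - F)
A(C, m) = 2 + C*(6 + m)/3 (A(C, m) = 2 + (C*(m + 6))/3 = 2 + (C*(6 + m))/3 = 2 + C*(6 + m)/3)
v(80, 188) + A(-148, R(-9)) = (-68 - 1*80) + (2 + 2*(-148) + (⅓)*(-148)*(-1 - 1*(-9))) = (-68 - 80) + (2 - 296 + (⅓)*(-148)*(-1 + 9)) = -148 + (2 - 296 + (⅓)*(-148)*8) = -148 + (2 - 296 - 1184/3) = -148 - 2066/3 = -2510/3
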